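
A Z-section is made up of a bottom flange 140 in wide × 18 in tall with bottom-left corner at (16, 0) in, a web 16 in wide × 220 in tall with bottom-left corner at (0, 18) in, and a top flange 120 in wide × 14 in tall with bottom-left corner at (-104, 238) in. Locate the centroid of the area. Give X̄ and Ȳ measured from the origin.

X̄ = 22.15 in, Ȳ = 114.62 in

bottom flange: A = 140 × 18 = 2520.00, centroid at (86.00, 9.00).
web: A = 16 × 220 = 3520.00, centroid at (8.00, 128.00).
top flange: A = 120 × 14 = 1680.00, centroid at (-44.00, 245.00).
ΣA = 7720.00 in²
ΣAX̄ = (2520.00)(86.00) + (3520.00)(8.00) + (1680.00)(-44.00) = 170960.00 in³
ΣAȲ = (2520.00)(9.00) + (3520.00)(128.00) + (1680.00)(245.00) = 884840.00 in³
X̄ = 170960.00 / 7720.00 = 22.15 in
Ȳ = 884840.00 / 7720.00 = 114.62 in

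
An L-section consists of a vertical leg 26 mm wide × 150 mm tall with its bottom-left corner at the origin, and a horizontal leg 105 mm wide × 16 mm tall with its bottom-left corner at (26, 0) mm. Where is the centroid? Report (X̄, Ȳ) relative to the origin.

X̄ = 32.72 mm, Ȳ = 54.83 mm

Part | A | x̄ᵢ | ȳᵢ | A·x̄ᵢ | A·ȳᵢ
vertical leg | 3900.00 | 13.00 | 75.00 | 50700.00 | 292500.00
horizontal leg | 1680.00 | 78.50 | 8.00 | 131880.00 | 13440.00
Σ | 5580.00 |  |  | 182580.00 | 305940.00
X̄ = 182580.00 / 5580.00 = 32.72 mm
Ȳ = 305940.00 / 5580.00 = 54.83 mm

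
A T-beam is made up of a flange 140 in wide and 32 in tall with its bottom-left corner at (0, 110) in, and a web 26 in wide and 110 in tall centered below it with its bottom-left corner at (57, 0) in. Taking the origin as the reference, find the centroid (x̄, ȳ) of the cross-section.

web: A = 26 × 110 = 2860.00, centroid at (70.00, 55.00).
flange: A = 140 × 32 = 4480.00, centroid at (70.00, 126.00).
ΣA = 7340.00 in²
ΣAx̄ = (2860.00)(70.00) + (4480.00)(70.00) = 513800.00 in³
ΣAȳ = (2860.00)(55.00) + (4480.00)(126.00) = 721780.00 in³
x̄ = 513800.00 / 7340.00 = 70.00 in
ȳ = 721780.00 / 7340.00 = 98.34 in

x̄ = 70.00 in, ȳ = 98.34 in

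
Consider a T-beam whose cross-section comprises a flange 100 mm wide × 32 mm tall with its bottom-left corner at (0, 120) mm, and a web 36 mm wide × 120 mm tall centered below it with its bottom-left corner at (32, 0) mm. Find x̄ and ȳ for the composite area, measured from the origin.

web: A = 36 × 120 = 4320.00, centroid at (50.00, 60.00).
flange: A = 100 × 32 = 3200.00, centroid at (50.00, 136.00).
ΣA = 7520.00 mm², ΣAx̄ = 376000.00 mm³, ΣAȳ = 694400.00 mm³.
x̄ = 376000.00/7520.00 = 50.00 mm; ȳ = 694400.00/7520.00 = 92.34 mm.

x̄ = 50.00 mm, ȳ = 92.34 mm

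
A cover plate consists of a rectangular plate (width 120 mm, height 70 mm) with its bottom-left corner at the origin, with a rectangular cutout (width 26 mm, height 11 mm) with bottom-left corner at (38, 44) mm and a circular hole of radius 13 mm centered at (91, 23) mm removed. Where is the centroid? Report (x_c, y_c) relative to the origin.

plate: A = 120 × 70 = 8400.00, centroid at (60.00, 35.00).
hole 1: A = −(26 × 11) = -286.00, centroid at (51.00, 49.50).
hole 2: A = −π·13² = -530.93, centroid at (91.00, 23.00).
ΣA = 7583.07 mm², ΣAx_c = 441099.45 mm³, ΣAy_c = 267631.63 mm³.
x_c = 441099.45/7583.07 = 58.17 mm; y_c = 267631.63/7583.07 = 35.29 mm.

x_c = 58.17 mm, y_c = 35.29 mm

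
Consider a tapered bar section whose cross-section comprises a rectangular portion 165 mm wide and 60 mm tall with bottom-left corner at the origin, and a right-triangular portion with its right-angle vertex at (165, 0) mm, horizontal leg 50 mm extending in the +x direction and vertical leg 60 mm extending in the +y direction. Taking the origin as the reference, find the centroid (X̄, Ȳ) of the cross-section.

X̄ = 95.55 mm, Ȳ = 28.68 mm

rectangular portion: A = 165 × 60 = 9900.00, centroid at (82.50, 30.00).
triangular portion: A = ½·50·60 = 1500.00, centroid at (181.67, 20.00).
ΣA = 11400.00 mm², ΣAX̄ = 1089250.00 mm³, ΣAȲ = 327000.00 mm³.
X̄ = 1089250.00/11400.00 = 95.55 mm; Ȳ = 327000.00/11400.00 = 28.68 mm.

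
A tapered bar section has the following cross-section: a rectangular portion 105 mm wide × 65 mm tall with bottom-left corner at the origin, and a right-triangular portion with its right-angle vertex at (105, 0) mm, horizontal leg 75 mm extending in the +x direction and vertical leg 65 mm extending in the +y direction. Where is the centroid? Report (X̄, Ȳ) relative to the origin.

X̄ = 72.89 mm, Ȳ = 29.65 mm

Part | A | x̄ᵢ | ȳᵢ | A·x̄ᵢ | A·ȳᵢ
rectangular portion | 6825.00 | 52.50 | 32.50 | 358312.50 | 221812.50
triangular portion | 2437.50 | 130.00 | 21.67 | 316875.00 | 52812.50
Σ | 9262.50 |  |  | 675187.50 | 274625.00
X̄ = 675187.50 / 9262.50 = 72.89 mm
Ȳ = 274625.00 / 9262.50 = 29.65 mm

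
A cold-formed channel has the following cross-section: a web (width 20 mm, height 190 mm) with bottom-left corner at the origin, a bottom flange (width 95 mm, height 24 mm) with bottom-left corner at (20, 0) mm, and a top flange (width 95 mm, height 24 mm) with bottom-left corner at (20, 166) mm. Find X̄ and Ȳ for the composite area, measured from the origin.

web: A = 20 × 190 = 3800.00, centroid at (10.00, 95.00).
bottom flange: A = 95 × 24 = 2280.00, centroid at (67.50, 12.00).
top flange: A = 95 × 24 = 2280.00, centroid at (67.50, 178.00).
ΣA = 8360.00 mm², ΣAX̄ = 345800.00 mm³, ΣAȲ = 794200.00 mm³.
X̄ = 345800.00/8360.00 = 41.36 mm; Ȳ = 794200.00/8360.00 = 95.00 mm.

X̄ = 41.36 mm, Ȳ = 95.00 mm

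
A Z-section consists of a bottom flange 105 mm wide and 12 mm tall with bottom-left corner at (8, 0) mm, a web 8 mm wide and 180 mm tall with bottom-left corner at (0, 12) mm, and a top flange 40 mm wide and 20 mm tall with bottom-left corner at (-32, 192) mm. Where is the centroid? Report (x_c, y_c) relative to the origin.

bottom flange: A = 105 × 12 = 1260.00, centroid at (60.50, 6.00).
web: A = 8 × 180 = 1440.00, centroid at (4.00, 102.00).
top flange: A = 40 × 20 = 800.00, centroid at (-12.00, 202.00).
ΣA = 3500.00 mm²
ΣAx_c = (1260.00)(60.50) + (1440.00)(4.00) + (800.00)(-12.00) = 72390.00 mm³
ΣAy_c = (1260.00)(6.00) + (1440.00)(102.00) + (800.00)(202.00) = 316040.00 mm³
x_c = 72390.00 / 3500.00 = 20.68 mm
y_c = 316040.00 / 3500.00 = 90.30 mm

x_c = 20.68 mm, y_c = 90.30 mm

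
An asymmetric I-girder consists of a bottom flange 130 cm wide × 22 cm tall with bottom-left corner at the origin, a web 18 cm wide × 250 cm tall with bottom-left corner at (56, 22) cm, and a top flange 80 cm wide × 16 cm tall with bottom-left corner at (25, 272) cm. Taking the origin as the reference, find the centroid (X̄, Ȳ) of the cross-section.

X̄ = 65.00 cm, Ȳ = 121.69 cm

bottom flange: A = 130 × 22 = 2860.00, centroid at (65.00, 11.00).
web: A = 18 × 250 = 4500.00, centroid at (65.00, 147.00).
top flange: A = 80 × 16 = 1280.00, centroid at (65.00, 280.00).
ΣA = 8640.00 cm²
ΣAX̄ = (2860.00)(65.00) + (4500.00)(65.00) + (1280.00)(65.00) = 561600.00 cm³
ΣAȲ = (2860.00)(11.00) + (4500.00)(147.00) + (1280.00)(280.00) = 1051360.00 cm³
X̄ = 561600.00 / 8640.00 = 65.00 cm
Ȳ = 1051360.00 / 8640.00 = 121.69 cm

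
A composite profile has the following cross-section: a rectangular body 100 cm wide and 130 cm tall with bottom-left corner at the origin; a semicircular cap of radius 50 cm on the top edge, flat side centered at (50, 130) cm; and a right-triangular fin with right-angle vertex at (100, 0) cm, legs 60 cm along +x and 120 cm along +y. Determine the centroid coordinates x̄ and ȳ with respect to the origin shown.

x̄ = 62.28 cm, ȳ = 77.11 cm

rectangular body: A = 100 × 130 = 13000.00, centroid at (50.00, 65.00).
semicircular top: A = ½π·50² = 3926.99, centroid at (50.00, 151.22).
triangular fin: A = ½·60·120 = 3600.00, centroid at (120.00, 40.00).
ΣA = 20526.99 cm²
ΣAx̄ = (13000.00)(50.00) + (3926.99)(50.00) + (3600.00)(120.00) = 1278349.54 cm³
ΣAȳ = (13000.00)(65.00) + (3926.99)(151.22) + (3600.00)(40.00) = 1582842.14 cm³
x̄ = 1278349.54 / 20526.99 = 62.28 cm
ȳ = 1582842.14 / 20526.99 = 77.11 cm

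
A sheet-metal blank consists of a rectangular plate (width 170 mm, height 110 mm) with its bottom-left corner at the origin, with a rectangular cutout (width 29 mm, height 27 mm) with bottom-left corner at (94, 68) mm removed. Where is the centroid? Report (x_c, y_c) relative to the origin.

Part | A | x̄ᵢ | ȳᵢ | A·x̄ᵢ | A·ȳᵢ
plate | 18700.00 | 85.00 | 55.00 | 1589500.00 | 1028500.00
hole | -783.00 | 108.50 | 81.50 | -84955.50 | -63814.50
Σ | 17917.00 |  |  | 1504544.50 | 964685.50
x_c = 1504544.50 / 17917.00 = 83.97 mm
y_c = 964685.50 / 17917.00 = 53.84 mm

x_c = 83.97 mm, y_c = 53.84 mm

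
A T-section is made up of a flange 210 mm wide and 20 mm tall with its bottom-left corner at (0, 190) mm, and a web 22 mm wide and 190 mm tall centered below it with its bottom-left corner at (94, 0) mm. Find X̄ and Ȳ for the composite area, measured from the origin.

web: A = 22 × 190 = 4180.00, centroid at (105.00, 95.00).
flange: A = 210 × 20 = 4200.00, centroid at (105.00, 200.00).
ΣA = 8380.00 mm²
ΣAX̄ = (4180.00)(105.00) + (4200.00)(105.00) = 879900.00 mm³
ΣAȲ = (4180.00)(95.00) + (4200.00)(200.00) = 1237100.00 mm³
X̄ = 879900.00 / 8380.00 = 105.00 mm
Ȳ = 1237100.00 / 8380.00 = 147.63 mm

X̄ = 105.00 mm, Ȳ = 147.63 mm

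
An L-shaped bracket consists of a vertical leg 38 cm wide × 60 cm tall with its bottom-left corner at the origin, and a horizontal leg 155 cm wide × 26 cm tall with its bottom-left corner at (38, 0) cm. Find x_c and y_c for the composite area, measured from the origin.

Part | A | x̄ᵢ | ȳᵢ | A·x̄ᵢ | A·ȳᵢ
vertical leg | 2280.00 | 19.00 | 30.00 | 43320.00 | 68400.00
horizontal leg | 4030.00 | 115.50 | 13.00 | 465465.00 | 52390.00
Σ | 6310.00 |  |  | 508785.00 | 120790.00
x_c = 508785.00 / 6310.00 = 80.63 cm
y_c = 120790.00 / 6310.00 = 19.14 cm

x_c = 80.63 cm, y_c = 19.14 cm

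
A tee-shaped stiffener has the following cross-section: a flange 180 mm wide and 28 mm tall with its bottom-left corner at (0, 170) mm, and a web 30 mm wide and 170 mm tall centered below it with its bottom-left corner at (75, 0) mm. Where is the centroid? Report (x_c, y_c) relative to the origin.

Part | A | x̄ᵢ | ȳᵢ | A·x̄ᵢ | A·ȳᵢ
web | 5100.00 | 90.00 | 85.00 | 459000.00 | 433500.00
flange | 5040.00 | 90.00 | 184.00 | 453600.00 | 927360.00
Σ | 10140.00 |  |  | 912600.00 | 1360860.00
x_c = 912600.00 / 10140.00 = 90.00 mm
y_c = 1360860.00 / 10140.00 = 134.21 mm

x_c = 90.00 mm, y_c = 134.21 mm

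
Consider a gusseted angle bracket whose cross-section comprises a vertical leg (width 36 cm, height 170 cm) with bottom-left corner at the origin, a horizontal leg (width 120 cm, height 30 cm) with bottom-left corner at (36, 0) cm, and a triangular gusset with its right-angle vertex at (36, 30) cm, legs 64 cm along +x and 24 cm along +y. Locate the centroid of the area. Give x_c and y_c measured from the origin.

x_c = 47.65 cm, y_c = 57.53 cm

vertical leg: A = 36 × 170 = 6120.00, centroid at (18.00, 85.00).
horizontal leg: A = 120 × 30 = 3600.00, centroid at (96.00, 15.00).
gusset: A = ½·64·24 = 768.00, centroid at (57.33, 38.00).
ΣA = 10488.00 cm², ΣAx_c = 499792.00 cm³, ΣAy_c = 603384.00 cm³.
x_c = 499792.00/10488.00 = 47.65 cm; y_c = 603384.00/10488.00 = 57.53 cm.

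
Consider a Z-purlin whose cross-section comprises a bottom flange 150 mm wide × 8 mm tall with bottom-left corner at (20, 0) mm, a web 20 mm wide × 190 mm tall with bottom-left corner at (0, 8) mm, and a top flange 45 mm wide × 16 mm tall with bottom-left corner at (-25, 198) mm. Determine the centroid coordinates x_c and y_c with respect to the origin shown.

bottom flange: A = 150 × 8 = 1200.00, centroid at (95.00, 4.00).
web: A = 20 × 190 = 3800.00, centroid at (10.00, 103.00).
top flange: A = 45 × 16 = 720.00, centroid at (-2.50, 206.00).
ΣA = 5720.00 mm², ΣAx_c = 150200.00 mm³, ΣAy_c = 544520.00 mm³.
x_c = 150200.00/5720.00 = 26.26 mm; y_c = 544520.00/5720.00 = 95.20 mm.

x_c = 26.26 mm, y_c = 95.20 mm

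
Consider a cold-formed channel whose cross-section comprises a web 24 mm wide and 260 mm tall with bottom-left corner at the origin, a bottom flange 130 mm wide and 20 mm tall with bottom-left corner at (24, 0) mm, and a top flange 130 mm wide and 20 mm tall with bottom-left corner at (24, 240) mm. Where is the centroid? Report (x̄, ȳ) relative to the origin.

x̄ = 47.00 mm, ȳ = 130.00 mm

web: A = 24 × 260 = 6240.00, centroid at (12.00, 130.00).
bottom flange: A = 130 × 20 = 2600.00, centroid at (89.00, 10.00).
top flange: A = 130 × 20 = 2600.00, centroid at (89.00, 250.00).
ΣA = 11440.00 mm²
ΣAx̄ = (6240.00)(12.00) + (2600.00)(89.00) + (2600.00)(89.00) = 537680.00 mm³
ΣAȳ = (6240.00)(130.00) + (2600.00)(10.00) + (2600.00)(250.00) = 1487200.00 mm³
x̄ = 537680.00 / 11440.00 = 47.00 mm
ȳ = 1487200.00 / 11440.00 = 130.00 mm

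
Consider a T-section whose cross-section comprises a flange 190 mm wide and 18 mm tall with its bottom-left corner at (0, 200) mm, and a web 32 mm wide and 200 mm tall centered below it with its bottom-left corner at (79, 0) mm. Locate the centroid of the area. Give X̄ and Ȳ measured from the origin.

web: A = 32 × 200 = 6400.00, centroid at (95.00, 100.00).
flange: A = 190 × 18 = 3420.00, centroid at (95.00, 209.00).
ΣA = 9820.00 mm²
ΣAX̄ = (6400.00)(95.00) + (3420.00)(95.00) = 932900.00 mm³
ΣAȲ = (6400.00)(100.00) + (3420.00)(209.00) = 1354780.00 mm³
X̄ = 932900.00 / 9820.00 = 95.00 mm
Ȳ = 1354780.00 / 9820.00 = 137.96 mm

X̄ = 95.00 mm, Ȳ = 137.96 mm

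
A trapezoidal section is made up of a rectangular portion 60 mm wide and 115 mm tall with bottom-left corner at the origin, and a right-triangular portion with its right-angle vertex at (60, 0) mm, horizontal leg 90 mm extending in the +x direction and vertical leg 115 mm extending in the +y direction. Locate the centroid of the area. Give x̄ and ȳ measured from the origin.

x̄ = 55.71 mm, ȳ = 49.29 mm

rectangular portion: A = 60 × 115 = 6900.00, centroid at (30.00, 57.50).
triangular portion: A = ½·90·115 = 5175.00, centroid at (90.00, 38.33).
ΣA = 12075.00 mm²
ΣAx̄ = (6900.00)(30.00) + (5175.00)(90.00) = 672750.00 mm³
ΣAȳ = (6900.00)(57.50) + (5175.00)(38.33) = 595125.00 mm³
x̄ = 672750.00 / 12075.00 = 55.71 mm
ȳ = 595125.00 / 12075.00 = 49.29 mm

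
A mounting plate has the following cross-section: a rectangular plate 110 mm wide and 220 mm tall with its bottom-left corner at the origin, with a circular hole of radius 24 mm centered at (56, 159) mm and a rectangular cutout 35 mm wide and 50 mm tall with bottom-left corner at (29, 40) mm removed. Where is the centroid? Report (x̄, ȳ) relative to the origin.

x̄ = 55.63 mm, ȳ = 109.52 mm

plate: A = 110 × 220 = 24200.00, centroid at (55.00, 110.00).
hole 1: A = −π·24² = -1809.56, centroid at (56.00, 159.00).
hole 2: A = −(35 × 50) = -1750.00, centroid at (46.50, 65.00).
ΣA = 20640.44 mm²
ΣAx̄ = (24200.00)(55.00) + (-1809.56)(56.00) + (-1750.00)(46.50) = 1148289.79 mm³
ΣAȳ = (24200.00)(110.00) + (-1809.56)(159.00) + (-1750.00)(65.00) = 2260530.38 mm³
x̄ = 1148289.79 / 20640.44 = 55.63 mm
ȳ = 2260530.38 / 20640.44 = 109.52 mm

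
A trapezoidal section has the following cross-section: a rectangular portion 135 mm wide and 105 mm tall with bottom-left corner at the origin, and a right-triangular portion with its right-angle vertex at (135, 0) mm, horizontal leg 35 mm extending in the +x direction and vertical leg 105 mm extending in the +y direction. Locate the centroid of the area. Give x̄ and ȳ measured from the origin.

x̄ = 76.58 mm, ȳ = 50.49 mm

rectangular portion: A = 135 × 105 = 14175.00, centroid at (67.50, 52.50).
triangular portion: A = ½·35·105 = 1837.50, centroid at (146.67, 35.00).
ΣA = 16012.50 mm², ΣAx̄ = 1226312.50 mm³, ΣAȳ = 808500.00 mm³.
x̄ = 1226312.50/16012.50 = 76.58 mm; ȳ = 808500.00/16012.50 = 50.49 mm.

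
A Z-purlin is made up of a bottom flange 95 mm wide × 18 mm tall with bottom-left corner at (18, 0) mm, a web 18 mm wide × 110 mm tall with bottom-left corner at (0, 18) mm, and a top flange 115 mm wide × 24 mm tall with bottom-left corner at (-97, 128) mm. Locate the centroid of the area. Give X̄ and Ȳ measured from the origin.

X̄ = 3.23 mm, Ȳ = 84.70 mm

Part | A | x̄ᵢ | ȳᵢ | A·x̄ᵢ | A·ȳᵢ
bottom flange | 1710.00 | 65.50 | 9.00 | 112005.00 | 15390.00
web | 1980.00 | 9.00 | 73.00 | 17820.00 | 144540.00
top flange | 2760.00 | -39.50 | 140.00 | -109020.00 | 386400.00
Σ | 6450.00 |  |  | 20805.00 | 546330.00
X̄ = 20805.00 / 6450.00 = 3.23 mm
Ȳ = 546330.00 / 6450.00 = 84.70 mm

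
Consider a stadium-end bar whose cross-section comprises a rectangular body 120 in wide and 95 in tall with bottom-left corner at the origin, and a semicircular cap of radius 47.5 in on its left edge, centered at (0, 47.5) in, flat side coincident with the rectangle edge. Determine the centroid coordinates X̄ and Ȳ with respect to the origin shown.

X̄ = 40.99 in, Ȳ = 47.50 in

rectangular body: A = 120 × 95 = 11400.00, centroid at (60.00, 47.50).
semicircular end: A = ½π·47.5² = 3544.11, centroid at (-20.16, 47.50).
ΣA = 14944.11 in²
ΣAX̄ = (11400.00)(60.00) + (3544.11)(-20.16) = 612552.08 in³
ΣAȲ = (11400.00)(47.50) + (3544.11)(47.50) = 709845.19 in³
X̄ = 612552.08 / 14944.11 = 40.99 in
Ȳ = 709845.19 / 14944.11 = 47.50 in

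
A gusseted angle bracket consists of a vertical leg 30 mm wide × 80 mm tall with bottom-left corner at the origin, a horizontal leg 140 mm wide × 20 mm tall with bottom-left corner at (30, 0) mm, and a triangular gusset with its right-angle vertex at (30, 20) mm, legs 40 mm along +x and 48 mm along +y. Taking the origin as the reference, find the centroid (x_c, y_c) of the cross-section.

Part | A | x̄ᵢ | ȳᵢ | A·x̄ᵢ | A·ȳᵢ
vertical leg | 2400.00 | 15.00 | 40.00 | 36000.00 | 96000.00
horizontal leg | 2800.00 | 100.00 | 10.00 | 280000.00 | 28000.00
gusset | 960.00 | 43.33 | 36.00 | 41600.00 | 34560.00
Σ | 6160.00 |  |  | 357600.00 | 158560.00
x_c = 357600.00 / 6160.00 = 58.05 mm
y_c = 158560.00 / 6160.00 = 25.74 mm

x_c = 58.05 mm, y_c = 25.74 mm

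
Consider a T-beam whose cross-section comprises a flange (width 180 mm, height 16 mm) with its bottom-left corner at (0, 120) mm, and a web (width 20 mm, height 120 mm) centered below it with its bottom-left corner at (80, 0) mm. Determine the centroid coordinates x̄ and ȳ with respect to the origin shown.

x̄ = 90.00 mm, ȳ = 97.09 mm

web: A = 20 × 120 = 2400.00, centroid at (90.00, 60.00).
flange: A = 180 × 16 = 2880.00, centroid at (90.00, 128.00).
ΣA = 5280.00 mm²
ΣAx̄ = (2400.00)(90.00) + (2880.00)(90.00) = 475200.00 mm³
ΣAȳ = (2400.00)(60.00) + (2880.00)(128.00) = 512640.00 mm³
x̄ = 475200.00 / 5280.00 = 90.00 mm
ȳ = 512640.00 / 5280.00 = 97.09 mm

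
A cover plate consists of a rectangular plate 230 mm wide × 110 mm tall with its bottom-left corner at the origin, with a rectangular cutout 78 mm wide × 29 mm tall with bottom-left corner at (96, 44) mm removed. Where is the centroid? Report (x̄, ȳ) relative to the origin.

plate: A = 230 × 110 = 25300.00, centroid at (115.00, 55.00).
hole: A = −(78 × 29) = -2262.00, centroid at (135.00, 58.50).
ΣA = 23038.00 mm²
ΣAx̄ = (25300.00)(115.00) + (-2262.00)(135.00) = 2604130.00 mm³
ΣAȳ = (25300.00)(55.00) + (-2262.00)(58.50) = 1259173.00 mm³
x̄ = 2604130.00 / 23038.00 = 113.04 mm
ȳ = 1259173.00 / 23038.00 = 54.66 mm

x̄ = 113.04 mm, ȳ = 54.66 mm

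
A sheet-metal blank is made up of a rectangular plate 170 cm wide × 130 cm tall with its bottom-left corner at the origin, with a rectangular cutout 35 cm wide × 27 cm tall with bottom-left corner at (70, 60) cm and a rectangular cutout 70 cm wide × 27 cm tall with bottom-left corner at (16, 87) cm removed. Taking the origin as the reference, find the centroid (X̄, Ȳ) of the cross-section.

X̄ = 88.21 cm, Ȳ = 61.10 cm

plate: A = 170 × 130 = 22100.00, centroid at (85.00, 65.00).
hole 1: A = −(35 × 27) = -945.00, centroid at (87.50, 73.50).
hole 2: A = −(70 × 27) = -1890.00, centroid at (51.00, 100.50).
ΣA = 19265.00 cm²
ΣAX̄ = (22100.00)(85.00) + (-945.00)(87.50) + (-1890.00)(51.00) = 1699422.50 cm³
ΣAȲ = (22100.00)(65.00) + (-945.00)(73.50) + (-1890.00)(100.50) = 1177097.50 cm³
X̄ = 1699422.50 / 19265.00 = 88.21 cm
Ȳ = 1177097.50 / 19265.00 = 61.10 cm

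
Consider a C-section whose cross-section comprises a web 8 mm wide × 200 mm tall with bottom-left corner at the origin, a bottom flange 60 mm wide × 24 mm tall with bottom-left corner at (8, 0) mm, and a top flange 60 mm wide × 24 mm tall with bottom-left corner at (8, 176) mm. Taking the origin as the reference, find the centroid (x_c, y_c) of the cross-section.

x_c = 25.86 mm, y_c = 100.00 mm

Part | A | x̄ᵢ | ȳᵢ | A·x̄ᵢ | A·ȳᵢ
web | 1600.00 | 4.00 | 100.00 | 6400.00 | 160000.00
bottom flange | 1440.00 | 38.00 | 12.00 | 54720.00 | 17280.00
top flange | 1440.00 | 38.00 | 188.00 | 54720.00 | 270720.00
Σ | 4480.00 |  |  | 115840.00 | 448000.00
x_c = 115840.00 / 4480.00 = 25.86 mm
y_c = 448000.00 / 4480.00 = 100.00 mm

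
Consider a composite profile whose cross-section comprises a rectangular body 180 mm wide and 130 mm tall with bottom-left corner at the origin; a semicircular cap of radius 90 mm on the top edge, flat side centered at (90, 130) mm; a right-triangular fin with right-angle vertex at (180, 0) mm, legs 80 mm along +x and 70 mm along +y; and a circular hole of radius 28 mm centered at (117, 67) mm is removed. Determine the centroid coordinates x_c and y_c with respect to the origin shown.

Part | A | x̄ᵢ | ȳᵢ | A·x̄ᵢ | A·ȳᵢ
rectangular body | 23400.00 | 90.00 | 65.00 | 2106000.00 | 1521000.00
semicircular top | 12723.45 | 90.00 | 168.20 | 1145110.52 | 2140048.53
triangular fin | 2800.00 | 206.67 | 23.33 | 578666.67 | 65333.33
hole | -2463.01 | 117.00 | 67.00 | -288172.01 | -165021.58
Σ | 36460.44 |  |  | 3541605.18 | 3561360.29
x_c = 3541605.18 / 36460.44 = 97.14 mm
y_c = 3561360.29 / 36460.44 = 97.68 mm

x_c = 97.14 mm, y_c = 97.68 mm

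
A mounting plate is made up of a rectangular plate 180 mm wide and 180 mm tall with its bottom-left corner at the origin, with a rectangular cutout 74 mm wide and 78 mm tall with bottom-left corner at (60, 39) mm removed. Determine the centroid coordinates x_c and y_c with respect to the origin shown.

plate: A = 180 × 180 = 32400.00, centroid at (90.00, 90.00).
hole: A = −(74 × 78) = -5772.00, centroid at (97.00, 78.00).
ΣA = 26628.00 mm², ΣAx_c = 2356116.00 mm³, ΣAy_c = 2465784.00 mm³.
x_c = 2356116.00/26628.00 = 88.48 mm; y_c = 2465784.00/26628.00 = 92.60 mm.

x_c = 88.48 mm, y_c = 92.60 mm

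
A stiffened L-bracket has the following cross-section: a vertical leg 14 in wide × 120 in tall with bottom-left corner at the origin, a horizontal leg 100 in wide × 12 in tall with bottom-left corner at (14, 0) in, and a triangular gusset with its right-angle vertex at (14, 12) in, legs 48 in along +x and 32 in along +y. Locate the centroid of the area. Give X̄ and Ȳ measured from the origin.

vertical leg: A = 14 × 120 = 1680.00, centroid at (7.00, 60.00).
horizontal leg: A = 100 × 12 = 1200.00, centroid at (64.00, 6.00).
gusset: A = ½·48·32 = 768.00, centroid at (30.00, 22.67).
ΣA = 3648.00 in², ΣAX̄ = 111600.00 in³, ΣAȲ = 125408.00 in³.
X̄ = 111600.00/3648.00 = 30.59 in; Ȳ = 125408.00/3648.00 = 34.38 in.

X̄ = 30.59 in, Ȳ = 34.38 in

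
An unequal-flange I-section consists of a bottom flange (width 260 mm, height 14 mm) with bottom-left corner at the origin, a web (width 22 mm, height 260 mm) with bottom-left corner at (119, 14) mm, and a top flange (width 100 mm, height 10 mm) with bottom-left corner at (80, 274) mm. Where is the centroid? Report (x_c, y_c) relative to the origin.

bottom flange: A = 260 × 14 = 3640.00, centroid at (130.00, 7.00).
web: A = 22 × 260 = 5720.00, centroid at (130.00, 144.00).
top flange: A = 100 × 10 = 1000.00, centroid at (130.00, 279.00).
ΣA = 10360.00 mm²
ΣAx_c = (3640.00)(130.00) + (5720.00)(130.00) + (1000.00)(130.00) = 1346800.00 mm³
ΣAy_c = (3640.00)(7.00) + (5720.00)(144.00) + (1000.00)(279.00) = 1128160.00 mm³
x_c = 1346800.00 / 10360.00 = 130.00 mm
y_c = 1128160.00 / 10360.00 = 108.90 mm

x_c = 130.00 mm, y_c = 108.90 mm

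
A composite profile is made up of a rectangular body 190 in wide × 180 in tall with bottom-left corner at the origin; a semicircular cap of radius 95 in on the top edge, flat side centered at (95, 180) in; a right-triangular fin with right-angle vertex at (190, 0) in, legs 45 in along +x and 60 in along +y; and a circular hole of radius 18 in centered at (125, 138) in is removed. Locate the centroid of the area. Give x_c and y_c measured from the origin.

Part | A | x̄ᵢ | ȳᵢ | A·x̄ᵢ | A·ȳᵢ
rectangular body | 34200.00 | 95.00 | 90.00 | 3249000.00 | 3078000.00
semicircular top | 14176.44 | 95.00 | 220.32 | 1346761.50 | 3123341.97
triangular fin | 1350.00 | 205.00 | 20.00 | 276750.00 | 27000.00
hole | -1017.88 | 125.00 | 138.00 | -127234.50 | -140466.89
Σ | 48708.56 |  |  | 4745277.00 | 6087875.08
x_c = 4745277.00 / 48708.56 = 97.42 in
y_c = 6087875.08 / 48708.56 = 124.99 in

x_c = 97.42 in, y_c = 124.99 in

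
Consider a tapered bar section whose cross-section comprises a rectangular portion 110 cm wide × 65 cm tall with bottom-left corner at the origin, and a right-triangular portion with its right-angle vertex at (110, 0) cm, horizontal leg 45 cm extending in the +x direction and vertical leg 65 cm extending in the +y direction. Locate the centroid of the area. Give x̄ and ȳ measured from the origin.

rectangular portion: A = 110 × 65 = 7150.00, centroid at (55.00, 32.50).
triangular portion: A = ½·45·65 = 1462.50, centroid at (125.00, 21.67).
ΣA = 8612.50 cm²
ΣAx̄ = (7150.00)(55.00) + (1462.50)(125.00) = 576062.50 cm³
ΣAȳ = (7150.00)(32.50) + (1462.50)(21.67) = 264062.50 cm³
x̄ = 576062.50 / 8612.50 = 66.89 cm
ȳ = 264062.50 / 8612.50 = 30.66 cm

x̄ = 66.89 cm, ȳ = 30.66 cm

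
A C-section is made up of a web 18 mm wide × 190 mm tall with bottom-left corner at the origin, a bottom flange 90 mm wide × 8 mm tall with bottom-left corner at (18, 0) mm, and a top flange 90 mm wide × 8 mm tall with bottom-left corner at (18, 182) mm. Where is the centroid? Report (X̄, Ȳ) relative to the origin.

X̄ = 25.00 mm, Ȳ = 95.00 mm

web: A = 18 × 190 = 3420.00, centroid at (9.00, 95.00).
bottom flange: A = 90 × 8 = 720.00, centroid at (63.00, 4.00).
top flange: A = 90 × 8 = 720.00, centroid at (63.00, 186.00).
ΣA = 4860.00 mm²
ΣAX̄ = (3420.00)(9.00) + (720.00)(63.00) + (720.00)(63.00) = 121500.00 mm³
ΣAȲ = (3420.00)(95.00) + (720.00)(4.00) + (720.00)(186.00) = 461700.00 mm³
X̄ = 121500.00 / 4860.00 = 25.00 mm
Ȳ = 461700.00 / 4860.00 = 95.00 mm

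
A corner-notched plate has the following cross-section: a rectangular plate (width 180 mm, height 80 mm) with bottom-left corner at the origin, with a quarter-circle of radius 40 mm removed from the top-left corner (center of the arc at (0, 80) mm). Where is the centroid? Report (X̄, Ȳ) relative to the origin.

plate: A = 180 × 80 = 14400.00, centroid at (90.00, 40.00).
removed quarter-circle: A = −¼π·40² = -1256.64, centroid at (16.98, 63.02).
ΣA = 13143.36 mm²
ΣAX̄ = (14400.00)(90.00) + (-1256.64)(16.98) = 1274666.67 mm³
ΣAȲ = (14400.00)(40.00) + (-1256.64)(63.02) = 496802.37 mm³
X̄ = 1274666.67 / 13143.36 = 96.98 mm
Ȳ = 496802.37 / 13143.36 = 37.80 mm

X̄ = 96.98 mm, Ȳ = 37.80 mm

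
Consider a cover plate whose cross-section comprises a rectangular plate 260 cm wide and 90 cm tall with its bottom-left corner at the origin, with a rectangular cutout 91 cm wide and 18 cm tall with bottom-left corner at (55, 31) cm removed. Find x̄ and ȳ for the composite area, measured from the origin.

Part | A | x̄ᵢ | ȳᵢ | A·x̄ᵢ | A·ȳᵢ
plate | 23400.00 | 130.00 | 45.00 | 3042000.00 | 1053000.00
hole | -1638.00 | 100.50 | 40.00 | -164619.00 | -65520.00
Σ | 21762.00 |  |  | 2877381.00 | 987480.00
x̄ = 2877381.00 / 21762.00 = 132.22 cm
ȳ = 987480.00 / 21762.00 = 45.38 cm

x̄ = 132.22 cm, ȳ = 45.38 cm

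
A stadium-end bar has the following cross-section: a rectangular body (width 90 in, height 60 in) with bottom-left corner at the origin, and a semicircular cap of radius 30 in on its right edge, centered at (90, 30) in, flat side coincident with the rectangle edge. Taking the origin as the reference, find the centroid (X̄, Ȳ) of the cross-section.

rectangular body: A = 90 × 60 = 5400.00, centroid at (45.00, 30.00).
semicircular end: A = ½π·30² = 1413.72, centroid at (102.73, 30.00).
ΣA = 6813.72 in²
ΣAX̄ = (5400.00)(45.00) + (1413.72)(102.73) = 388234.50 in³
ΣAȲ = (5400.00)(30.00) + (1413.72)(30.00) = 204411.50 in³
X̄ = 388234.50 / 6813.72 = 56.98 in
Ȳ = 204411.50 / 6813.72 = 30.00 in

X̄ = 56.98 in, Ȳ = 30.00 in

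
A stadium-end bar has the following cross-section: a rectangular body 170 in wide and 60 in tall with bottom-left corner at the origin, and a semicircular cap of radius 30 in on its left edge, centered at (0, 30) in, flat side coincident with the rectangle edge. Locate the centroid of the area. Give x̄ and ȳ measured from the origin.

Part | A | x̄ᵢ | ȳᵢ | A·x̄ᵢ | A·ȳᵢ
rectangular body | 10200.00 | 85.00 | 30.00 | 867000.00 | 306000.00
semicircular end | 1413.72 | -12.73 | 30.00 | -18000.00 | 42411.50
Σ | 11613.72 |  |  | 849000.00 | 348411.50
x̄ = 849000.00 / 11613.72 = 73.10 in
ȳ = 348411.50 / 11613.72 = 30.00 in

x̄ = 73.10 in, ȳ = 30.00 in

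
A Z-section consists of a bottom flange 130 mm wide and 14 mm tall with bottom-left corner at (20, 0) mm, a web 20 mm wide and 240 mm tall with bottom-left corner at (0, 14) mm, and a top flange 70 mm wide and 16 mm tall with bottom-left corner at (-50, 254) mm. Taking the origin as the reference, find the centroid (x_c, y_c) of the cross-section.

bottom flange: A = 130 × 14 = 1820.00, centroid at (85.00, 7.00).
web: A = 20 × 240 = 4800.00, centroid at (10.00, 134.00).
top flange: A = 70 × 16 = 1120.00, centroid at (-15.00, 262.00).
ΣA = 7740.00 mm², ΣAx_c = 185900.00 mm³, ΣAy_c = 949380.00 mm³.
x_c = 185900.00/7740.00 = 24.02 mm; y_c = 949380.00/7740.00 = 122.66 mm.

x_c = 24.02 mm, y_c = 122.66 mm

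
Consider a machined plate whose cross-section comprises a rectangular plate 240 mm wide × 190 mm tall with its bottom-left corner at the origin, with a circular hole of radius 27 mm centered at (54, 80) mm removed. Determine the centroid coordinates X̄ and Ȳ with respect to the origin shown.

X̄ = 123.49 mm, Ȳ = 95.79 mm

Part | A | x̄ᵢ | ȳᵢ | A·x̄ᵢ | A·ȳᵢ
plate | 45600.00 | 120.00 | 95.00 | 5472000.00 | 4332000.00
hole | -2290.22 | 54.00 | 80.00 | -123671.94 | -183217.68
Σ | 43309.78 |  |  | 5348328.06 | 4148782.32
X̄ = 5348328.06 / 43309.78 = 123.49 mm
Ȳ = 4148782.32 / 43309.78 = 95.79 mm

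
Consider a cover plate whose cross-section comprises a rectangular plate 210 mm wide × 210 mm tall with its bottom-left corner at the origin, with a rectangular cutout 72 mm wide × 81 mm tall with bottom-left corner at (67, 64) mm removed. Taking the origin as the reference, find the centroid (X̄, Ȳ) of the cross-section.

plate: A = 210 × 210 = 44100.00, centroid at (105.00, 105.00).
hole: A = −(72 × 81) = -5832.00, centroid at (103.00, 104.50).
ΣA = 38268.00 mm², ΣAX̄ = 4029804.00 mm³, ΣAȲ = 4021056.00 mm³.
X̄ = 4029804.00/38268.00 = 105.30 mm; Ȳ = 4021056.00/38268.00 = 105.08 mm.

X̄ = 105.30 mm, Ȳ = 105.08 mm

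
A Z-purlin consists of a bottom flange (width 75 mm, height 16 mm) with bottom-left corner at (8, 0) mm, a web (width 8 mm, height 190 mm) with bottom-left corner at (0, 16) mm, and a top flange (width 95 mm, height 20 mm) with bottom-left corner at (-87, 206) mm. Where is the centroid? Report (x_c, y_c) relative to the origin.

x_c = -3.11 mm, y_c = 127.43 mm

Part | A | x̄ᵢ | ȳᵢ | A·x̄ᵢ | A·ȳᵢ
bottom flange | 1200.00 | 45.50 | 8.00 | 54600.00 | 9600.00
web | 1520.00 | 4.00 | 111.00 | 6080.00 | 168720.00
top flange | 1900.00 | -39.50 | 216.00 | -75050.00 | 410400.00
Σ | 4620.00 |  |  | -14370.00 | 588720.00
x_c = -14370.00 / 4620.00 = -3.11 mm
y_c = 588720.00 / 4620.00 = 127.43 mm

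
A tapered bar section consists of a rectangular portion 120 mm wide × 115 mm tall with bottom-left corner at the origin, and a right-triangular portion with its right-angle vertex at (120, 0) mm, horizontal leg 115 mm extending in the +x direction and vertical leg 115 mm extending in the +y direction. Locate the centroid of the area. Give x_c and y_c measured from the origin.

rectangular portion: A = 120 × 115 = 13800.00, centroid at (60.00, 57.50).
triangular portion: A = ½·115·115 = 6612.50, centroid at (158.33, 38.33).
ΣA = 20412.50 mm², ΣAx_c = 1874979.17 mm³, ΣAy_c = 1046979.17 mm³.
x_c = 1874979.17/20412.50 = 91.85 mm; y_c = 1046979.17/20412.50 = 51.29 mm.

x_c = 91.85 mm, y_c = 51.29 mm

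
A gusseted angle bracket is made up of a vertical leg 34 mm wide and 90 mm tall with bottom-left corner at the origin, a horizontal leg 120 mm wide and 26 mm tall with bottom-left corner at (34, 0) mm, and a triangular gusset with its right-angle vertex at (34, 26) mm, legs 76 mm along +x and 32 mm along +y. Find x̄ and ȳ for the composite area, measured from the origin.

x̄ = 56.44 mm, ȳ = 30.13 mm

vertical leg: A = 34 × 90 = 3060.00, centroid at (17.00, 45.00).
horizontal leg: A = 120 × 26 = 3120.00, centroid at (94.00, 13.00).
gusset: A = ½·76·32 = 1216.00, centroid at (59.33, 36.67).
ΣA = 7396.00 mm², ΣAx̄ = 417449.33 mm³, ΣAȳ = 222846.67 mm³.
x̄ = 417449.33/7396.00 = 56.44 mm; ȳ = 222846.67/7396.00 = 30.13 mm.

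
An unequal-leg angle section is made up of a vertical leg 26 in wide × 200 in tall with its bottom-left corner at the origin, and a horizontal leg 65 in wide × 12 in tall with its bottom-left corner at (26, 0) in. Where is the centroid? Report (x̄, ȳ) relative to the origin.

x̄ = 18.93 in, ȳ = 87.74 in

vertical leg: A = 26 × 200 = 5200.00, centroid at (13.00, 100.00).
horizontal leg: A = 65 × 12 = 780.00, centroid at (58.50, 6.00).
ΣA = 5980.00 in², ΣAx̄ = 113230.00 in³, ΣAȳ = 524680.00 in³.
x̄ = 113230.00/5980.00 = 18.93 in; ȳ = 524680.00/5980.00 = 87.74 in.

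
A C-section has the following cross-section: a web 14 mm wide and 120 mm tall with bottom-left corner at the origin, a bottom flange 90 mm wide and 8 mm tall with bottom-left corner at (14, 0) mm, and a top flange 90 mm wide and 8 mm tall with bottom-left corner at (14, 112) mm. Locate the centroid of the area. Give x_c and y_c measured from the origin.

web: A = 14 × 120 = 1680.00, centroid at (7.00, 60.00).
bottom flange: A = 90 × 8 = 720.00, centroid at (59.00, 4.00).
top flange: A = 90 × 8 = 720.00, centroid at (59.00, 116.00).
ΣA = 3120.00 mm²
ΣAx_c = (1680.00)(7.00) + (720.00)(59.00) + (720.00)(59.00) = 96720.00 mm³
ΣAy_c = (1680.00)(60.00) + (720.00)(4.00) + (720.00)(116.00) = 187200.00 mm³
x_c = 96720.00 / 3120.00 = 31.00 mm
y_c = 187200.00 / 3120.00 = 60.00 mm

x_c = 31.00 mm, y_c = 60.00 mm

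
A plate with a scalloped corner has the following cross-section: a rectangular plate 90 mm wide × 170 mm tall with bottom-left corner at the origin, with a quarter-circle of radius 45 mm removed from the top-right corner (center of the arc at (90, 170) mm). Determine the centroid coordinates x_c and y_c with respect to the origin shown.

plate: A = 90 × 170 = 15300.00, centroid at (45.00, 85.00).
removed quarter-circle: A = −¼π·45² = -1590.43, centroid at (70.90, 150.90).
ΣA = 13709.57 mm²
ΣAx_c = (15300.00)(45.00) + (-1590.43)(70.90) = 575736.18 mm³
ΣAy_c = (15300.00)(85.00) + (-1590.43)(150.90) = 1060501.68 mm³
x_c = 575736.18 / 13709.57 = 42.00 mm
y_c = 1060501.68 / 13709.57 = 77.35 mm

x_c = 42.00 mm, y_c = 77.35 mm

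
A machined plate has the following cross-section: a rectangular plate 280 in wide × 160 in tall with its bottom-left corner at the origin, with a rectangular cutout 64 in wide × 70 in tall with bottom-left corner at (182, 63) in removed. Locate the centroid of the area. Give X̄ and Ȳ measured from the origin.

X̄ = 131.78 in, Ȳ = 78.00 in

plate: A = 280 × 160 = 44800.00, centroid at (140.00, 80.00).
hole: A = −(64 × 70) = -4480.00, centroid at (214.00, 98.00).
ΣA = 40320.00 in², ΣAX̄ = 5313280.00 in³, ΣAȲ = 3144960.00 in³.
X̄ = 5313280.00/40320.00 = 131.78 in; Ȳ = 3144960.00/40320.00 = 78.00 in.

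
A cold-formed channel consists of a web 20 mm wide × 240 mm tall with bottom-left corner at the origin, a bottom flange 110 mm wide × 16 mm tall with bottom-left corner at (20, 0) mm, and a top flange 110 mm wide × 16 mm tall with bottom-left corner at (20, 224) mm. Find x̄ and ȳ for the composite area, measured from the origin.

web: A = 20 × 240 = 4800.00, centroid at (10.00, 120.00).
bottom flange: A = 110 × 16 = 1760.00, centroid at (75.00, 8.00).
top flange: A = 110 × 16 = 1760.00, centroid at (75.00, 232.00).
ΣA = 8320.00 mm², ΣAx̄ = 312000.00 mm³, ΣAȳ = 998400.00 mm³.
x̄ = 312000.00/8320.00 = 37.50 mm; ȳ = 998400.00/8320.00 = 120.00 mm.

x̄ = 37.50 mm, ȳ = 120.00 mm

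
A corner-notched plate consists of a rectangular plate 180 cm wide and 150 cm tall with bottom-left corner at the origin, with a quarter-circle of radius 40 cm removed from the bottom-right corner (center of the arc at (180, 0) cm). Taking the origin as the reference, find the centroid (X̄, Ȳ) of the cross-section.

X̄ = 86.44 cm, Ȳ = 77.83 cm

plate: A = 180 × 150 = 27000.00, centroid at (90.00, 75.00).
removed quarter-circle: A = −¼π·40² = -1256.64, centroid at (163.02, 16.98).
ΣA = 25743.36 cm², ΣAX̄ = 2225138.66 cm³, ΣAȲ = 2003666.67 cm³.
X̄ = 2225138.66/25743.36 = 86.44 cm; Ȳ = 2003666.67/25743.36 = 77.83 cm.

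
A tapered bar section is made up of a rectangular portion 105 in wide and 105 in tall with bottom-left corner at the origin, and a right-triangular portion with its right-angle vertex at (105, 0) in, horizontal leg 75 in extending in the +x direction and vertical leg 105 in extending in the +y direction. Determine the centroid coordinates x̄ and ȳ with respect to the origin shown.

x̄ = 72.89 in, ȳ = 47.89 in

rectangular portion: A = 105 × 105 = 11025.00, centroid at (52.50, 52.50).
triangular portion: A = ½·75·105 = 3937.50, centroid at (130.00, 35.00).
ΣA = 14962.50 in², ΣAx̄ = 1090687.50 in³, ΣAȳ = 716625.00 in³.
x̄ = 1090687.50/14962.50 = 72.89 in; ȳ = 716625.00/14962.50 = 47.89 in.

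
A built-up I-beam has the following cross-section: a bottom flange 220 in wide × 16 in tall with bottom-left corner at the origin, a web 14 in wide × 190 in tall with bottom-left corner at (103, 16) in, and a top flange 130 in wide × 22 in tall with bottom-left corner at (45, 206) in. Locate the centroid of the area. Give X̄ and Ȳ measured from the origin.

X̄ = 110.00 in, Ȳ = 104.43 in

bottom flange: A = 220 × 16 = 3520.00, centroid at (110.00, 8.00).
web: A = 14 × 190 = 2660.00, centroid at (110.00, 111.00).
top flange: A = 130 × 22 = 2860.00, centroid at (110.00, 217.00).
ΣA = 9040.00 in²
ΣAX̄ = (3520.00)(110.00) + (2660.00)(110.00) + (2860.00)(110.00) = 994400.00 in³
ΣAȲ = (3520.00)(8.00) + (2660.00)(111.00) + (2860.00)(217.00) = 944040.00 in³
X̄ = 994400.00 / 9040.00 = 110.00 in
Ȳ = 944040.00 / 9040.00 = 104.43 in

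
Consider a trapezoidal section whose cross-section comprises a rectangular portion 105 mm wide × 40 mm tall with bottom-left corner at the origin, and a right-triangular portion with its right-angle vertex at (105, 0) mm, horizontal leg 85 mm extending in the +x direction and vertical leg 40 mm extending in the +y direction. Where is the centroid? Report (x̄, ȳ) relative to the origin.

x̄ = 75.79 mm, ȳ = 18.08 mm

rectangular portion: A = 105 × 40 = 4200.00, centroid at (52.50, 20.00).
triangular portion: A = ½·85·40 = 1700.00, centroid at (133.33, 13.33).
ΣA = 5900.00 mm², ΣAx̄ = 447166.67 mm³, ΣAȳ = 106666.67 mm³.
x̄ = 447166.67/5900.00 = 75.79 mm; ȳ = 106666.67/5900.00 = 18.08 mm.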